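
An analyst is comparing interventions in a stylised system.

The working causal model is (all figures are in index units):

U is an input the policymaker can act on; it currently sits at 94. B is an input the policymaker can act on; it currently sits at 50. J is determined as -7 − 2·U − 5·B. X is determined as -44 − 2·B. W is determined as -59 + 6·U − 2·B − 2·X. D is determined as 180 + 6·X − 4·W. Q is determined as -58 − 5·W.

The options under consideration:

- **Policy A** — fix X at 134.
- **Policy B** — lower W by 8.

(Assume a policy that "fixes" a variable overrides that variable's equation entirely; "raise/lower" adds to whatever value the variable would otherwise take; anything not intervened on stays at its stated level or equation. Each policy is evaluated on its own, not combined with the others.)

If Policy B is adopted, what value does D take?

-3424

Policy B (W − 8):
  U = 94
  B = 50
  X = -44 − 2·50 = -144
  W = -59 + 6·94 − 2·50 − 2·(-144) (−8 from intervention) = 685
  D = 180 + 6·(-144) − 4·685 = -3424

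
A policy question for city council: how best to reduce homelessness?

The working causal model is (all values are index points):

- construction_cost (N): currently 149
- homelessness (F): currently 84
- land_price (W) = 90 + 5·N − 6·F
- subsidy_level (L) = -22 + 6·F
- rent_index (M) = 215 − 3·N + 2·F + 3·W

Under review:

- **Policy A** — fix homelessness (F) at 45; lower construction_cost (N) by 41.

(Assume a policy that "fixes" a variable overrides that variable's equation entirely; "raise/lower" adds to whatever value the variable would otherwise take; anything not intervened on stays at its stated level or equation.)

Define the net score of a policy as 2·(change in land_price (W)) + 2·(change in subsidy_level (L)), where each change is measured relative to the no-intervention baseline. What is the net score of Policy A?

Baseline:
  N = 149
  F = 84
  W = 90 + 5·149 − 6·84 = 331
  L = -22 + 6·84 = 482
Policy A (F := 45, N − 41):
  N = 149 − 41 = 108
  F = 45
  W = 90 + 5·108 − 6·45 = 360
  L = -22 + 6·45 = 248
ΔW = 360 − 331 = 29; ΔL = 248 − 482 = -234
Score = 2·29 + 2·(-234) = -410

-410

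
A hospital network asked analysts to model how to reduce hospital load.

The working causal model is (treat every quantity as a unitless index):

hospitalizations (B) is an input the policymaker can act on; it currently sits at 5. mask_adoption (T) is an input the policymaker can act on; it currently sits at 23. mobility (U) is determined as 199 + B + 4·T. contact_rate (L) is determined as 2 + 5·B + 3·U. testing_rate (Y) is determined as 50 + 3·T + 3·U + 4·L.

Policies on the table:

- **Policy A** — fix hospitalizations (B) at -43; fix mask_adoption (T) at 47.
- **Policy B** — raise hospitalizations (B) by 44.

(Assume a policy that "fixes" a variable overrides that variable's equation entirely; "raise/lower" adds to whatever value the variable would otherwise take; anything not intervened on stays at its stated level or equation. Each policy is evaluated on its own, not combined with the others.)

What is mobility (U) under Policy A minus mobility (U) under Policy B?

4

Policy A (B := -43, T := 47):
  B = -43
  T = 47
  U = 199 + (-43) + 4·47 = 344
Policy B (B + 44):
  B = 5 + 44 = 49
  T = 23
  U = 199 + 49 + 4·23 = 340
U: 344 − 340 = 4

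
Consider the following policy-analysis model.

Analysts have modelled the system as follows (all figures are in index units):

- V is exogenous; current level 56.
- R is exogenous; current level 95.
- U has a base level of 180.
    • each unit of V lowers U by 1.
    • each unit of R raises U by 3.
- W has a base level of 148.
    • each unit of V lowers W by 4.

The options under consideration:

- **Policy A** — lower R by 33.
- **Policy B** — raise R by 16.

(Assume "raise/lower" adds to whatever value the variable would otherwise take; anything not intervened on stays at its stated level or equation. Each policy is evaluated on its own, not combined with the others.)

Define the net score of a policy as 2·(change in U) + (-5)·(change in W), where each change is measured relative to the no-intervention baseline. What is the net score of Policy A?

Baseline:
  V = 56
  R = 95
  U = 180 − 56 + 3·95 = 409
  W = 148 − 4·56 = -76
Policy A (R − 33):
  V = 56
  R = 95 − 33 = 62
  U = 180 − 56 + 3·62 = 310
  W = 148 − 4·56 = -76
ΔU = 310 − 409 = -99; ΔW = -76 − (-76) = 0
Score = 2·(-99) + (-5)·0 = -198

-198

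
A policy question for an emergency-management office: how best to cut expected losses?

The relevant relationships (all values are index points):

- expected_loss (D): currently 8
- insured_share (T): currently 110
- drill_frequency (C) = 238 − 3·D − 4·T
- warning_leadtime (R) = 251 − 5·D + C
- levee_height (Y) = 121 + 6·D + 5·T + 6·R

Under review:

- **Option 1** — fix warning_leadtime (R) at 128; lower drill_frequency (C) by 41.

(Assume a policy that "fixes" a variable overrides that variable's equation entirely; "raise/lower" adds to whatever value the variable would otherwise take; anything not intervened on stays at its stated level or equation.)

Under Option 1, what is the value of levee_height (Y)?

1487

Option 1 (R := 128, C − 41):
  D = 8
  T = 110
  C = 238 − 3·8 − 4·110 (−41 from intervention) = -267
  R = 128
  Y = 121 + 6·8 + 5·110 + 6·128 = 1487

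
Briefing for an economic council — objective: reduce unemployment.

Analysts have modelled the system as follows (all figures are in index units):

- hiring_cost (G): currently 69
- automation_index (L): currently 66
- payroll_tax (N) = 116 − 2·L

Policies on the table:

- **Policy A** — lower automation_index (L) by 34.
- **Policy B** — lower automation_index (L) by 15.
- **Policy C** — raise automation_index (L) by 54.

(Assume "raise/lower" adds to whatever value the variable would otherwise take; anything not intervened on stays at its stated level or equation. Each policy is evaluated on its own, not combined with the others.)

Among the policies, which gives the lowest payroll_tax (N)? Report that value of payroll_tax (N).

Policy A (L − 34):
  L = 66 − 34 = 32
  N = 116 − 2·32 = 52
Policy B (L − 15):
  L = 66 − 15 = 51
  N = 116 − 2·51 = 14
Policy C (L + 54):
  L = 66 + 54 = 120
  N = 116 − 2·120 = -124
Comparing — Policy A: N=52, Policy B: N=14, Policy C: N=-124. Lowest is -124 (Policy C).

-124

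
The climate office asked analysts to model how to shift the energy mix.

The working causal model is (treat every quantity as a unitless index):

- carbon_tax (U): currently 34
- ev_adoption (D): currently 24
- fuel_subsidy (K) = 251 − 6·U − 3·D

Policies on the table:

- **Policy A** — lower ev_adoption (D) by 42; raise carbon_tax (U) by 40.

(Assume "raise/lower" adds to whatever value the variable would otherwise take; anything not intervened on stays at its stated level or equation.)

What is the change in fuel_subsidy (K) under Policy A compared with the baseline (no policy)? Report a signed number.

Baseline:
  U = 34
  D = 24
  K = 251 − 6·34 − 3·24 = -25
Policy A (D − 42, U + 40):
  U = 34 + 40 = 74
  D = 24 − 42 = -18
  K = 251 − 6·74 − 3·(-18) = -139
Change in K: -139 − (-25) = -114

-114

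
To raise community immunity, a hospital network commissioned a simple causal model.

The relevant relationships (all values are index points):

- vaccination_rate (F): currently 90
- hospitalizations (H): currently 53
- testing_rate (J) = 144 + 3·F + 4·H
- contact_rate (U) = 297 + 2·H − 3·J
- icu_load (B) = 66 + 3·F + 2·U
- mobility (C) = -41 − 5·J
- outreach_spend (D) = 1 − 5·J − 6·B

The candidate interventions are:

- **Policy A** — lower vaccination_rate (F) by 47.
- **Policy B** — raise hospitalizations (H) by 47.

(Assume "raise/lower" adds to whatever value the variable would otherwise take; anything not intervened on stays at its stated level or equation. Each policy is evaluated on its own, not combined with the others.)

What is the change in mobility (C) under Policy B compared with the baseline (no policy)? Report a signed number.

Baseline:
  F = 90
  H = 53
  J = 144 + 3·90 + 4·53 = 626
  C = -41 − 5·626 = -3171
Policy B (H + 47):
  F = 90
  H = 53 + 47 = 100
  J = 144 + 3·90 + 4·100 = 814
  C = -41 − 5·814 = -4111
Change in C: -4111 − (-3171) = -940

-940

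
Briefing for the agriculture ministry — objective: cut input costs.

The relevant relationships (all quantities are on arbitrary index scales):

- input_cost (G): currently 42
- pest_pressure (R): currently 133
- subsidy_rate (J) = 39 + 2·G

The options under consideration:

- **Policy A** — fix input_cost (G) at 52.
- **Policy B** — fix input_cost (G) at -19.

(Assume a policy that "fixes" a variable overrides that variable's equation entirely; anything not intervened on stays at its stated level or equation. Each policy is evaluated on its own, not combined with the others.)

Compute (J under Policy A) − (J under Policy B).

Policy A (G := 52):
  G = 52
  J = 39 + 2·52 = 143
Policy B (G := -19):
  G = -19
  J = 39 + 2·(-19) = 1
J: 143 − 1 = 142

142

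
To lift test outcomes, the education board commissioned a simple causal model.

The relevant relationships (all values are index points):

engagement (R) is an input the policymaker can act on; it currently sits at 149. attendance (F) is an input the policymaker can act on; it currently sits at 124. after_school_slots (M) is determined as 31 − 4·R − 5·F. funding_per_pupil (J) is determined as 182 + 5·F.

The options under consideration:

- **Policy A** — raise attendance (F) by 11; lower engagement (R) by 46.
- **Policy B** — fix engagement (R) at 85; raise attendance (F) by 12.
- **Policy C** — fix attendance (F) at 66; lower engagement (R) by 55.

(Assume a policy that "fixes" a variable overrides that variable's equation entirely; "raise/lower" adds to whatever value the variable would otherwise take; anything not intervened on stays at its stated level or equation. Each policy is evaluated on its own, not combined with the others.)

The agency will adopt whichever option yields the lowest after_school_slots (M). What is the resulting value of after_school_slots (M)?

Policy A (F + 11, R − 46):
  R = 149 − 46 = 103
  F = 124 + 11 = 135
  M = 31 − 4·103 − 5·135 = -1056
Policy B (R := 85, F + 12):
  R = 85
  F = 124 + 12 = 136
  M = 31 − 4·85 − 5·136 = -989
Policy C (F := 66, R − 55):
  R = 149 − 55 = 94
  F = 66
  M = 31 − 4·94 − 5·66 = -675
Comparing — Policy A: M=-1056, Policy B: M=-989, Policy C: M=-675. Lowest is -1056 (Policy A).

-1056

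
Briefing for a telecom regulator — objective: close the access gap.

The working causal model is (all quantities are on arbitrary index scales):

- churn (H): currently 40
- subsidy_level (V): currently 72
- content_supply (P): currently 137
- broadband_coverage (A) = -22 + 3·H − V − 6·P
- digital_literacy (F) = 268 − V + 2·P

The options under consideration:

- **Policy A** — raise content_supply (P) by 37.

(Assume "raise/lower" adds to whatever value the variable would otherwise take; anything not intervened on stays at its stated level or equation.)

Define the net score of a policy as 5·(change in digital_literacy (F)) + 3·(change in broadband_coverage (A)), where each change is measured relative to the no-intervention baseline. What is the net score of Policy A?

-296

Baseline:
  H = 40
  V = 72
  P = 137
  A = -22 + 3·40 − 72 − 6·137 = -796
  F = 268 − 72 + 2·137 = 470
Policy A (P + 37):
  H = 40
  V = 72
  P = 137 + 37 = 174
  A = -22 + 3·40 − 72 − 6·174 = -1018
  F = 268 − 72 + 2·174 = 544
ΔF = 544 − 470 = 74; ΔA = -1018 − (-796) = -222
Score = 5·74 + 3·(-222) = -296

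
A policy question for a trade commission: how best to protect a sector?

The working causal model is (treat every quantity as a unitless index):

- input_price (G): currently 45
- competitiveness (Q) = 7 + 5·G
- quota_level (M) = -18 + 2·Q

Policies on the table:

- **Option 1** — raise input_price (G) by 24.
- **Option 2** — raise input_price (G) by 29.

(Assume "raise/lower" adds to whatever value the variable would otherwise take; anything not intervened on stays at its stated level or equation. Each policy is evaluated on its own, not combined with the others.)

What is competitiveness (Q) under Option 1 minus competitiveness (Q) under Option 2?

Option 1 (G + 24):
  G = 45 + 24 = 69
  Q = 7 + 5·69 = 352
Option 2 (G + 29):
  G = 45 + 29 = 74
  Q = 7 + 5·74 = 377
Q: 352 − 377 = -25

-25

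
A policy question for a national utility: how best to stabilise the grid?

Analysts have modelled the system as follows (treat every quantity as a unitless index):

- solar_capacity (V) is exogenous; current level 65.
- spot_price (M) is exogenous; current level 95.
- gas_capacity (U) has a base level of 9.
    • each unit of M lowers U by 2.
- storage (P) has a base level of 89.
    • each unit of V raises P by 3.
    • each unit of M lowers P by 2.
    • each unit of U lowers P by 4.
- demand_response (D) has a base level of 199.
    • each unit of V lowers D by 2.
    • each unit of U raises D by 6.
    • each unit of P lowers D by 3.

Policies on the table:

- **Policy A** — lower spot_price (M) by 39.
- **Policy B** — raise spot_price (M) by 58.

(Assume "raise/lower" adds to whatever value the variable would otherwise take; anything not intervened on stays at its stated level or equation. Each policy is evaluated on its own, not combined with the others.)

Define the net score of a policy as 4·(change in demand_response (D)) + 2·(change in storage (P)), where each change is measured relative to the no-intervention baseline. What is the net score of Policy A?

4212

Baseline:
  V = 65
  M = 95
  U = 9 − 2·95 = -181
  P = 89 + 3·65 − 2·95 − 4·(-181) = 818
  D = 199 − 2·65 + 6·(-181) − 3·818 = -3471
Policy A (M − 39):
  V = 65
  M = 95 − 39 = 56
  U = 9 − 2·56 = -103
  P = 89 + 3·65 − 2·56 − 4·(-103) = 584
  D = 199 − 2·65 + 6·(-103) − 3·584 = -2301
ΔD = -2301 − (-3471) = 1170; ΔP = 584 − 818 = -234
Score = 4·1170 + 2·(-234) = 4212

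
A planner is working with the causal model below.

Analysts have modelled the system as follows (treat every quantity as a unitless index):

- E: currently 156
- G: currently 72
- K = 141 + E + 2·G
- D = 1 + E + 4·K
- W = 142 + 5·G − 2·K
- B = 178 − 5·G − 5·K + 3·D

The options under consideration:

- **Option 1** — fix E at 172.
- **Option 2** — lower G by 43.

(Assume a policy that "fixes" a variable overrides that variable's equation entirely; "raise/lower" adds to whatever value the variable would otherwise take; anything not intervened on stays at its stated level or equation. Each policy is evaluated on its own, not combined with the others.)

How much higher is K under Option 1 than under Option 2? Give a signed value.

102

Option 1 (E := 172):
  E = 172
  G = 72
  K = 141 + 172 + 2·72 = 457
Option 2 (G − 43):
  E = 156
  G = 72 − 43 = 29
  K = 141 + 156 + 2·29 = 355
K: 457 − 355 = 102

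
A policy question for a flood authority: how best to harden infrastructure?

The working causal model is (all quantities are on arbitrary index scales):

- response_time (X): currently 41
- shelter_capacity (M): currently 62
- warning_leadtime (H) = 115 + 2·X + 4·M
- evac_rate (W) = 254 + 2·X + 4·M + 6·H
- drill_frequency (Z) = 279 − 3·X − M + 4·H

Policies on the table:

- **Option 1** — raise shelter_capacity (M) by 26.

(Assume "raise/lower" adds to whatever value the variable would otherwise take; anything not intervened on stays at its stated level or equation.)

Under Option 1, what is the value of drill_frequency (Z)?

Option 1 (M + 26):
  X = 41
  M = 62 + 26 = 88
  H = 115 + 2·41 + 4·88 = 549
  Z = 279 − 3·41 − 88 + 4·549 = 2264

2264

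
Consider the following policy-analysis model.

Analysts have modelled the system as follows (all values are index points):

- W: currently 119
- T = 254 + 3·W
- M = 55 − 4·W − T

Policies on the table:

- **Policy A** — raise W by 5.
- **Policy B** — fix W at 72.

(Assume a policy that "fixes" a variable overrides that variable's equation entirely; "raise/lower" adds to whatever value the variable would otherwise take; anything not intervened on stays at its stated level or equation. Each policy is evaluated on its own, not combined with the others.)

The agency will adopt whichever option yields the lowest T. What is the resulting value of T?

470

Policy A (W + 5):
  W = 119 + 5 = 124
  T = 254 + 3·124 = 626
Policy B (W := 72):
  W = 72
  T = 254 + 3·72 = 470
Comparing — Policy A: T=626, Policy B: T=470. Lowest is 470 (Policy B).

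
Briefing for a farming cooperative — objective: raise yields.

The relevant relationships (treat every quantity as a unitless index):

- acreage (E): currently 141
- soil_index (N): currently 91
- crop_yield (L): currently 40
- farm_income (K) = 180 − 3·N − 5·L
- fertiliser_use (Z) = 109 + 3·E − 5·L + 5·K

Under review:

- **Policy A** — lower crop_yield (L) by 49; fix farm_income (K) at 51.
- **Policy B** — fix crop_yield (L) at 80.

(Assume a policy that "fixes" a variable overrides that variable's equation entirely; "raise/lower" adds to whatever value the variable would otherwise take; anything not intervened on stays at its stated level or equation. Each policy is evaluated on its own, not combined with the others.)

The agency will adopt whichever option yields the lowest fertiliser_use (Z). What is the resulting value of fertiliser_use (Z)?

Policy A (L − 49, K := 51):
  E = 141
  N = 91
  L = 40 − 49 = -9
  K = 51
  Z = 109 + 3·141 − 5·(-9) + 5·51 = 832
Policy B (L := 80):
  E = 141
  N = 91
  L = 80
  K = 180 − 3·91 − 5·80 = -493
  Z = 109 + 3·141 − 5·80 + 5·(-493) = -2333
Comparing — Policy A: Z=832, Policy B: Z=-2333. Lowest is -2333 (Policy B).

-2333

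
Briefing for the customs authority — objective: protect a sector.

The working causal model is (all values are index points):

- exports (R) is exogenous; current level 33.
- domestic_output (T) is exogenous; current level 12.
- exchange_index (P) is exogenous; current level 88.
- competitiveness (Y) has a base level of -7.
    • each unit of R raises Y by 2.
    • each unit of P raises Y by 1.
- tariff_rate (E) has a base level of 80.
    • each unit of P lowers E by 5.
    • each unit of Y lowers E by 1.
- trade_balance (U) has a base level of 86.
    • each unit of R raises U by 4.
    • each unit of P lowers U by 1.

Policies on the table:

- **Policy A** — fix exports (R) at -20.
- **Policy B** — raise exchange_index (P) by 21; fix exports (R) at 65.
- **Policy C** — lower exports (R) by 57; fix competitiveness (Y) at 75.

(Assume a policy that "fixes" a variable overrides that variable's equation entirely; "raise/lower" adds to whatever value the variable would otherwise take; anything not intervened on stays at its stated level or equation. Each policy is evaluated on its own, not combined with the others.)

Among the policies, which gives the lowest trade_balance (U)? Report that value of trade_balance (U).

-98

Policy A (R := -20):
  R = -20
  P = 88
  U = 86 + 4·(-20) − 88 = -82
Policy B (P + 21, R := 65):
  R = 65
  P = 88 + 21 = 109
  U = 86 + 4·65 − 109 = 237
Policy C (R − 57, Y := 75):
  R = 33 − 57 = -24
  P = 88
  U = 86 + 4·(-24) − 88 = -98
Comparing — Policy A: U=-82, Policy B: U=237, Policy C: U=-98. Lowest is -98 (Policy C).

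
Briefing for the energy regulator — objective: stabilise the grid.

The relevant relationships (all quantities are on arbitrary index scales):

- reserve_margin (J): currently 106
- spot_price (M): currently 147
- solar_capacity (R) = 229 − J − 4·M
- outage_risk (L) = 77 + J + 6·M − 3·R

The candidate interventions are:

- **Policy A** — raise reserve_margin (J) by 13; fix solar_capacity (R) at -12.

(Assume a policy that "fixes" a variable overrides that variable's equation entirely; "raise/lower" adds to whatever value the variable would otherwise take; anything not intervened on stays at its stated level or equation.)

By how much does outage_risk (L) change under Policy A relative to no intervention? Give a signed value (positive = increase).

-1346

Baseline:
  J = 106
  M = 147
  R = 229 − 106 − 4·147 = -465
  L = 77 + 106 + 6·147 − 3·(-465) = 2460
Policy A (J + 13, R := -12):
  J = 106 + 13 = 119
  M = 147
  R = -12
  L = 77 + 119 + 6·147 − 3·(-12) = 1114
Change in L: 1114 − 2460 = -1346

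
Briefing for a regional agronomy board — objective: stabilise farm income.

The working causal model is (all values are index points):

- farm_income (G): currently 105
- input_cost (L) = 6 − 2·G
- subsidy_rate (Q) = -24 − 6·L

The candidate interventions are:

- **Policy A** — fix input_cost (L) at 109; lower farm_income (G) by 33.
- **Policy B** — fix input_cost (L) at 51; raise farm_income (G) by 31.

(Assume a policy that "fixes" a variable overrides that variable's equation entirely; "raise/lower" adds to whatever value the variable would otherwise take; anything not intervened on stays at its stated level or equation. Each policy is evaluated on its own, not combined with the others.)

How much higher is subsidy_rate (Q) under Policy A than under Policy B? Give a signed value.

Policy A (L := 109, G − 33):
  G = 105 − 33 = 72
  L = 109
  Q = -24 − 6·109 = -678
Policy B (L := 51, G + 31):
  G = 105 + 31 = 136
  L = 51
  Q = -24 − 6·51 = -330
Q: -678 − (-330) = -348

-348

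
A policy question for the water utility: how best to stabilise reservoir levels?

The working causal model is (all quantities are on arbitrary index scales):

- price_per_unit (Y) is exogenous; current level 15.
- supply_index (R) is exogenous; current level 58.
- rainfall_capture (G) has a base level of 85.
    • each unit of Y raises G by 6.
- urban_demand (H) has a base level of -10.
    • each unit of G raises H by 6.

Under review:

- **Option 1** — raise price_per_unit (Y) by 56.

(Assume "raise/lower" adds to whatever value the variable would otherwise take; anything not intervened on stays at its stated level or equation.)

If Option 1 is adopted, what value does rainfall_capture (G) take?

511

Option 1 (Y + 56):
  Y = 15 + 56 = 71
  G = 85 + 6·71 = 511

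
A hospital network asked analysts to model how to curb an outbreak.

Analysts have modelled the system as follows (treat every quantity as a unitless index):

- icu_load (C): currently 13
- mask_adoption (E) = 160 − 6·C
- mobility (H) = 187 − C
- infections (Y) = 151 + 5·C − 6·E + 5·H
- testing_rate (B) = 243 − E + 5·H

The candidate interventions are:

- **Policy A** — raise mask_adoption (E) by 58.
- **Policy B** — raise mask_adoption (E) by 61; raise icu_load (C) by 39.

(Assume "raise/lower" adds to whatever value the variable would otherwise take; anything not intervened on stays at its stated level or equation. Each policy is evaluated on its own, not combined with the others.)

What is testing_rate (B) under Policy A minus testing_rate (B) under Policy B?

-36

Policy A (E + 58):
  C = 13
  E = 160 − 6·13 (+58 from intervention) = 140
  H = 187 − 13 = 174
  B = 243 − 140 + 5·174 = 973
Policy B (E + 61, C + 39):
  C = 13 + 39 = 52
  E = 160 − 6·52 (+61 from intervention) = -91
  H = 187 − 52 = 135
  B = 243 − (-91) + 5·135 = 1009
B: 973 − 1009 = -36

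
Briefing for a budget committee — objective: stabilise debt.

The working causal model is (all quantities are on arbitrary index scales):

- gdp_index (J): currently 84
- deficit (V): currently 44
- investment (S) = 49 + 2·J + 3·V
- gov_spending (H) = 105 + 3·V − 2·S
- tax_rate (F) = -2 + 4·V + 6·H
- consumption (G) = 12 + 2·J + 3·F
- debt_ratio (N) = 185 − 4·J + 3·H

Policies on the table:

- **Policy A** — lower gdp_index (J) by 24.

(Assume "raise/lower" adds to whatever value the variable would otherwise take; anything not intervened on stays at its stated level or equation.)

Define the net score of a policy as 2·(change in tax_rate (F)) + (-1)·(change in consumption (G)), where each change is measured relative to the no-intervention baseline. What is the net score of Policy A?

-528

Baseline:
  J = 84
  V = 44
  S = 49 + 2·84 + 3·44 = 349
  H = 105 + 3·44 − 2·349 = -461
  F = -2 + 4·44 + 6·(-461) = -2592
  G = 12 + 2·84 + 3·(-2592) = -7596
Policy A (J − 24):
  J = 84 − 24 = 60
  V = 44
  S = 49 + 2·60 + 3·44 = 301
  H = 105 + 3·44 − 2·301 = -365
  F = -2 + 4·44 + 6·(-365) = -2016
  G = 12 + 2·60 + 3·(-2016) = -5916
ΔF = -2016 − (-2592) = 576; ΔG = -5916 − (-7596) = 1680
Score = 2·576 + (-1)·1680 = -528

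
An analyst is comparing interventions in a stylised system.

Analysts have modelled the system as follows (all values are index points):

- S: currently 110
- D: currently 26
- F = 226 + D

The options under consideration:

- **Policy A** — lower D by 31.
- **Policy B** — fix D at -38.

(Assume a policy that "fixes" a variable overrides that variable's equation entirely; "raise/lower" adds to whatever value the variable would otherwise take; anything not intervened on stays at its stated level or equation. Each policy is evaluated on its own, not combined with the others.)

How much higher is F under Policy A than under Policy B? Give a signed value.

33

Policy A (D − 31):
  D = 26 − 31 = -5
  F = 226 + (-5) = 221
Policy B (D := -38):
  D = -38
  F = 226 + (-38) = 188
F: 221 − 188 = 33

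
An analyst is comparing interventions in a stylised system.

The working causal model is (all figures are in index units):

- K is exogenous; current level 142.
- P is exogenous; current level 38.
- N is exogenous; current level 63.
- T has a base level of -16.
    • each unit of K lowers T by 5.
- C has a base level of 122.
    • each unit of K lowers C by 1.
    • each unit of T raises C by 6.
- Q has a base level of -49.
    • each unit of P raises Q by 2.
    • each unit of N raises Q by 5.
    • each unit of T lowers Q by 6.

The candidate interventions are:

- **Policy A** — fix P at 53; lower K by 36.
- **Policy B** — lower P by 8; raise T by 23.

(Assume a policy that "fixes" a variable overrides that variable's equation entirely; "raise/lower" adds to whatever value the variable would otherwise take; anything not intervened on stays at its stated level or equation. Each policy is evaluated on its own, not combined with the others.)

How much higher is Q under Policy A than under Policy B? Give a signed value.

-896

Policy A (P := 53, K − 36):
  K = 142 − 36 = 106
  P = 53
  N = 63
  T = -16 − 5·106 = -546
  Q = -49 + 2·53 + 5·63 − 6·(-546) = 3648
Policy B (P − 8, T + 23):
  K = 142
  P = 38 − 8 = 30
  N = 63
  T = -16 − 5·142 (+23 from intervention) = -703
  Q = -49 + 2·30 + 5·63 − 6·(-703) = 4544
Q: 3648 − 4544 = -896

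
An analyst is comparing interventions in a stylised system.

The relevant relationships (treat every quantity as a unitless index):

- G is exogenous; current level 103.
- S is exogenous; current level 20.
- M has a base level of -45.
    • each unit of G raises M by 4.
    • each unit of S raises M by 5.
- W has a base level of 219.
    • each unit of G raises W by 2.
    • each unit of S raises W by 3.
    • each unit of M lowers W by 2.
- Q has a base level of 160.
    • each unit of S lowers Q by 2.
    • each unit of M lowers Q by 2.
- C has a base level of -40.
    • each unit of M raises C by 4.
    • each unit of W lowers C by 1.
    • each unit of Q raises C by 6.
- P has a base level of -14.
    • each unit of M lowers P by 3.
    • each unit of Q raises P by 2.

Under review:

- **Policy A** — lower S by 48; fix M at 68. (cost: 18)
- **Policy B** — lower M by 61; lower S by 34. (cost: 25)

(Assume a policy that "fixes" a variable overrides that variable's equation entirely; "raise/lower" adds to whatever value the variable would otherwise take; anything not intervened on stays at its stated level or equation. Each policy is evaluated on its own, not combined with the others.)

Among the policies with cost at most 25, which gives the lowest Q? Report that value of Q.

Policy A (S − 48, M := 68):
  G = 103
  S = 20 − 48 = -28
  M = 68
  Q = 160 − 2·(-28) − 2·68 = 80
Policy B (M − 61, S − 34):
  G = 103
  S = 20 − 34 = -14
  M = -45 + 4·103 + 5·(-14) (−61 from intervention) = 236
  Q = 160 − 2·(-14) − 2·236 = -284
Comparing — Policy A: Q=80, Policy B: Q=-284. Lowest is -284 (Policy B).

-284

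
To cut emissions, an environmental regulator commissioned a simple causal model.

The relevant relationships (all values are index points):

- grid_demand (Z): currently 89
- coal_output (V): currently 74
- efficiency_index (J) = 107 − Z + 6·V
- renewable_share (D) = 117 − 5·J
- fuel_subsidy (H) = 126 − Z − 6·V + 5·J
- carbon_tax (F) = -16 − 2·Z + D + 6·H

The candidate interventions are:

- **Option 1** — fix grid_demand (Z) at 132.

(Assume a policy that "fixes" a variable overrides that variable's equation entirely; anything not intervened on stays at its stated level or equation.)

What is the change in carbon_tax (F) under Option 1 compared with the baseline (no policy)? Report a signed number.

-1419

Baseline:
  Z = 89
  V = 74
  J = 107 − 89 + 6·74 = 462
  D = 117 − 5·462 = -2193
  H = 126 − 89 − 6·74 + 5·462 = 1903
  F = -16 − 2·89 + (-2193) + 6·1903 = 9031
Option 1 (Z := 132):
  Z = 132
  V = 74
  J = 107 − 132 + 6·74 = 419
  D = 117 − 5·419 = -1978
  H = 126 − 132 − 6·74 + 5·419 = 1645
  F = -16 − 2·132 + (-1978) + 6·1645 = 7612
Change in F: 7612 − 9031 = -1419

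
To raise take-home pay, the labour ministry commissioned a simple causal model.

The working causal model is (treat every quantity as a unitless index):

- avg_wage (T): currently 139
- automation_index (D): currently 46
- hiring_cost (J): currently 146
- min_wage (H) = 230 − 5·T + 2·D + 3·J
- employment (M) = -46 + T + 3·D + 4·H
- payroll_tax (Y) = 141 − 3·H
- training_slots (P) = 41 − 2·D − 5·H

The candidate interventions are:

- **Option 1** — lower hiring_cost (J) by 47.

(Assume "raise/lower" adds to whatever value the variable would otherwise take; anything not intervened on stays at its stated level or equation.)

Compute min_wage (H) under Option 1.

-76

Option 1 (J − 47):
  T = 139
  D = 46
  J = 146 − 47 = 99
  H = 230 − 5·139 + 2·46 + 3·99 = -76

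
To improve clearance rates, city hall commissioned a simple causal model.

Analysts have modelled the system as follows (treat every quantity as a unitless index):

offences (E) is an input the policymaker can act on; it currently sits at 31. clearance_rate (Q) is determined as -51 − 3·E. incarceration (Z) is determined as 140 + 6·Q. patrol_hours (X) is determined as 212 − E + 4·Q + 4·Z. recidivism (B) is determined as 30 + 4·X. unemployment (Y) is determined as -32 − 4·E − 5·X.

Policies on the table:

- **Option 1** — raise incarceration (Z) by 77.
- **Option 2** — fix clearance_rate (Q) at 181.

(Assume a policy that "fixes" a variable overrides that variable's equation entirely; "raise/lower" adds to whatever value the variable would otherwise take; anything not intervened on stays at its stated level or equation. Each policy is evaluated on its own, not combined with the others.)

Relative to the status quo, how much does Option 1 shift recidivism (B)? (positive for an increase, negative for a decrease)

Baseline:
  E = 31
  Q = -51 − 3·31 = -144
  Z = 140 + 6·(-144) = -724
  X = 212 − 31 + 4·(-144) + 4·(-724) = -3291
  B = 30 + 4·(-3291) = -13134
Option 1 (Z + 77):
  E = 31
  Q = -51 − 3·31 = -144
  Z = 140 + 6·(-144) (+77 from intervention) = -647
  X = 212 − 31 + 4·(-144) + 4·(-647) = -2983
  B = 30 + 4·(-2983) = -11902
Change in B: -11902 − (-13134) = 1232

1232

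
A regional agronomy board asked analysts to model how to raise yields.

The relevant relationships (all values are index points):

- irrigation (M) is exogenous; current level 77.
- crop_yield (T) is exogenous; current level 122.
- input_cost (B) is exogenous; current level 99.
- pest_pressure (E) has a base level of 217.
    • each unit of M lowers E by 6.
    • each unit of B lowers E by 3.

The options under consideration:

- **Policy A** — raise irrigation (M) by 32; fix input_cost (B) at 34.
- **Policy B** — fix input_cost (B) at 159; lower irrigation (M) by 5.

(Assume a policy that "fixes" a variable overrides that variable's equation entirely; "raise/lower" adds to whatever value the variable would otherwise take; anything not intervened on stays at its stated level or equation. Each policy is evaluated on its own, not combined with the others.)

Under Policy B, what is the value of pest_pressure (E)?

Policy B (B := 159, M − 5):
  M = 77 − 5 = 72
  B = 159
  E = 217 − 6·72 − 3·159 = -692

-692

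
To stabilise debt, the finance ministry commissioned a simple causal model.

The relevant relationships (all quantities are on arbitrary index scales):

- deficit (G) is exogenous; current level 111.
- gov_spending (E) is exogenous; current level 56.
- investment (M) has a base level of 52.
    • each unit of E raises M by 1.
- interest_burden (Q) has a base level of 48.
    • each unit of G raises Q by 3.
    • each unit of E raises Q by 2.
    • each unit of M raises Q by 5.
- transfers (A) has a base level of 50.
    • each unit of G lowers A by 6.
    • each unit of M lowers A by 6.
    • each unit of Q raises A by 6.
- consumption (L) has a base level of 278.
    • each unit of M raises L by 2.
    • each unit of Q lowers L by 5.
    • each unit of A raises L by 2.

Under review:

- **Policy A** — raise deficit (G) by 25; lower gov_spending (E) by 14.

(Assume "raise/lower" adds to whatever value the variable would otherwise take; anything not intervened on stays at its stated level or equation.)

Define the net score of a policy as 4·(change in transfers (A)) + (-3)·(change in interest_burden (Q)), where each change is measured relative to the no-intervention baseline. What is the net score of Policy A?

-747

Baseline:
  G = 111
  E = 56
  M = 52 + 56 = 108
  Q = 48 + 3·111 + 2·56 + 5·108 = 1033
  A = 50 − 6·111 − 6·108 + 6·1033 = 4934
Policy A (G + 25, E − 14):
  G = 111 + 25 = 136
  E = 56 − 14 = 42
  M = 52 + 42 = 94
  Q = 48 + 3·136 + 2·42 + 5·94 = 1010
  A = 50 − 6·136 − 6·94 + 6·1010 = 4730
ΔA = 4730 − 4934 = -204; ΔQ = 1010 − 1033 = -23
Score = 4·(-204) + (-3)·(-23) = -747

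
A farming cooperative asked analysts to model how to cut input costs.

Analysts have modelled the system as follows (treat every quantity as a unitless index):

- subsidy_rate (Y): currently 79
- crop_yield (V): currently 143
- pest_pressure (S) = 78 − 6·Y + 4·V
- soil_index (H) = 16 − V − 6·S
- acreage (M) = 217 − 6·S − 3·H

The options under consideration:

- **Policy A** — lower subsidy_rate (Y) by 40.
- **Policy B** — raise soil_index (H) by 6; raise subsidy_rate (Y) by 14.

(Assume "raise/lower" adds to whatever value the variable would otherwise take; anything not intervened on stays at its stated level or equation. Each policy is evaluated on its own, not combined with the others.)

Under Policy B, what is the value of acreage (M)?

Policy B (H + 6, Y + 14):
  Y = 79 + 14 = 93
  V = 143
  S = 78 − 6·93 + 4·143 = 92
  H = 16 − 143 − 6·92 (+6 from intervention) = -673
  M = 217 − 6·92 − 3·(-673) = 1684

1684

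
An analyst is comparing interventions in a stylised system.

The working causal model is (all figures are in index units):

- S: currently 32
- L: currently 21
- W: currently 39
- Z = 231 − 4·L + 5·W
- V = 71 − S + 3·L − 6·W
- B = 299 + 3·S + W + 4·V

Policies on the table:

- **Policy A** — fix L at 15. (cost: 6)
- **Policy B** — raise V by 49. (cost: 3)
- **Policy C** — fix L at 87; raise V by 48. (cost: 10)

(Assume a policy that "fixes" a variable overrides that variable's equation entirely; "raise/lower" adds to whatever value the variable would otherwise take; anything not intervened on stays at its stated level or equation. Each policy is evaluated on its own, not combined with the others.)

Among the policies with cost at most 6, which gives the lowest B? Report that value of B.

-166

Policy A (L := 15):
  S = 32
  L = 15
  W = 39
  V = 71 − 32 + 3·15 − 6·39 = -150
  B = 299 + 3·32 + 39 + 4·(-150) = -166
Policy B (V + 49):
  S = 32
  L = 21
  W = 39
  V = 71 − 32 + 3·21 − 6·39 (+49 from intervention) = -83
  B = 299 + 3·32 + 39 + 4·(-83) = 102
Comparing — Policy A: B=-166, Policy B: B=102. Lowest is -166 (Policy A).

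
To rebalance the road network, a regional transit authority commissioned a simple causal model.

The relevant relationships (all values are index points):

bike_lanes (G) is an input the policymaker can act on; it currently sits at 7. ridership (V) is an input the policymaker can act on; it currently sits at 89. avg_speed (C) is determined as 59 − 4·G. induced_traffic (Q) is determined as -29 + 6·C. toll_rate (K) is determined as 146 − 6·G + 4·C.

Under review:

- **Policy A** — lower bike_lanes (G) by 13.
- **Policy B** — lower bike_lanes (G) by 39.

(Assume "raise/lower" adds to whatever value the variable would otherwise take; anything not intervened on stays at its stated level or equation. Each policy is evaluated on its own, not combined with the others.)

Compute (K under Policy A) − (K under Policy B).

-572

Policy A (G − 13):
  G = 7 − 13 = -6
  C = 59 − 4·(-6) = 83
  K = 146 − 6·(-6) + 4·83 = 514
Policy B (G − 39):
  G = 7 − 39 = -32
  C = 59 − 4·(-32) = 187
  K = 146 − 6·(-32) + 4·187 = 1086
K: 514 − 1086 = -572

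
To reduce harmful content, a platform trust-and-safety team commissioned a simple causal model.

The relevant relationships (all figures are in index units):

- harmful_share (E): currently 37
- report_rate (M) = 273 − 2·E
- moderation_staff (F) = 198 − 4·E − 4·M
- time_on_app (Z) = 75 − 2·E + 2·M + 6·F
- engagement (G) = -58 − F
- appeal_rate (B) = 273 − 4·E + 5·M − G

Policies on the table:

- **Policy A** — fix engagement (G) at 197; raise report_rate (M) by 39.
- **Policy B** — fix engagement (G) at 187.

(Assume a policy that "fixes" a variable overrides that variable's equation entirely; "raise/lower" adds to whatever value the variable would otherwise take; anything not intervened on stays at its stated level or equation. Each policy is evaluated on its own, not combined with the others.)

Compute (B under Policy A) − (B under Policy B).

185

Policy A (G := 197, M + 39):
  E = 37
  M = 273 − 2·37 (+39 from intervention) = 238
  F = 198 − 4·37 − 4·238 = -902
  G = 197
  B = 273 − 4·37 + 5·238 − 197 = 1118
Policy B (G := 187):
  E = 37
  M = 273 − 2·37 = 199
  F = 198 − 4·37 − 4·199 = -746
  G = 187
  B = 273 − 4·37 + 5·199 − 187 = 933
B: 1118 − 933 = 185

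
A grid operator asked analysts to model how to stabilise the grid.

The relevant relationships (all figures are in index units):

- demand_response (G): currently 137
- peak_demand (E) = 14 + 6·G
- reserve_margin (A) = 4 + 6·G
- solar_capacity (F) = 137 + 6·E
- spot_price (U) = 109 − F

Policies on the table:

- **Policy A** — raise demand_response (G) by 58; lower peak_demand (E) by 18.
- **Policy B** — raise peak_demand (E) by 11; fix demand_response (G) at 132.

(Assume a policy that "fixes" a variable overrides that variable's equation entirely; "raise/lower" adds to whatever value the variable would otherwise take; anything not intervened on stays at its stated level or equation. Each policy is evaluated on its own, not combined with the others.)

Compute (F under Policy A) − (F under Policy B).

Policy A (G + 58, E − 18):
  G = 137 + 58 = 195
  E = 14 + 6·195 (−18 from intervention) = 1166
  F = 137 + 6·1166 = 7133
Policy B (E + 11, G := 132):
  G = 132
  E = 14 + 6·132 (+11 from intervention) = 817
  F = 137 + 6·817 = 5039
F: 7133 − 5039 = 2094

2094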